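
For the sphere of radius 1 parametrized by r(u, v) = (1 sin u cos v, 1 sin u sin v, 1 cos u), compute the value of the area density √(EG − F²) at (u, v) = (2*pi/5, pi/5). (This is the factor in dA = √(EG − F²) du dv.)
√(EG − F²)|_{(2*pi/5, pi/5)} = sqrt(2*sqrt(5) + 10)/4

E = 1, F = 0, G = sin(u)^2, so EG − F² = sin(u)^2. Taking the positive square root: √(EG − F²) = Abs(sin(u)). At (u, v) = (2*pi/5, pi/5): sqrt(2*sqrt(5) + 10)/4.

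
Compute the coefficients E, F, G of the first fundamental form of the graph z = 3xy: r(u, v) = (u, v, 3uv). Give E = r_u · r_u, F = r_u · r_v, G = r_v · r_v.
E = 9*v^2 + 1;  F = 9*u*v;  G = 9*u^2 + 1

Compute partials: r_u = (1, 0, 3*v), r_v = (0, 1, 3*u). Then
  E = r_u · r_u = 9*v^2 + 1,
  F = r_u · r_v = 9*u*v,
  G = r_v · r_v = 9*u^2 + 1.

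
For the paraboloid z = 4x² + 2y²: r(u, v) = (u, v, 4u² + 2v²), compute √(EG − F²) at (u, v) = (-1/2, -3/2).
√(EG − F²)|_{(-1/2, -3/2)} = sqrt(53)

E = 64*u^2 + 1, F = 32*u*v, G = 16*v^2 + 1; EG − F² = 64*u^2 + 16*v^2 + 1; √(EG − F²) = sqrt(64*u^2 + 16*v^2 + 1). At the given point: sqrt(53).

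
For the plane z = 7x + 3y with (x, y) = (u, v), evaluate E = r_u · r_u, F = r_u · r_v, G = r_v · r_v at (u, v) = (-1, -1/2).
E = 50;  F = 21;  G = 10

Partials: r_u = (1, 0, 7), r_v = (0, 1, 3). As functions of (u, v):
  E = r_u · r_u = 50,
  F = r_u · r_v = 21,
  G = r_v · r_v = 10.
Evaluating at (u, v) = (-1, -1/2): E = 50, F = 21, G = 10.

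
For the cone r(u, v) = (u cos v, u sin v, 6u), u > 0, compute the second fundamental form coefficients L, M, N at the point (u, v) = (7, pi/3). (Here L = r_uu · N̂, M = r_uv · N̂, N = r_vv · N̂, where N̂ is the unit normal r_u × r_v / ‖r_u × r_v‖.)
L = 0;  M = 0;  N = 42*sqrt(37)/37

Compute the unit normal N̂(u, v) = (-6*sqrt(37)*u*cos(v)/(37*Abs(u)), -6*sqrt(37)*u*sin(v)/(37*Abs(u)), sqrt(37)*u/(37*Abs(u))), and the second partials r_uu, r_uv, r_vv. Take dot products:
  L(u, v) = r_uu · N̂ = 0,
  M(u, v) = r_uv · N̂ = 0,
  N(u, v) = r_vv · N̂ = 6*sqrt(37)*u^2/(37*Abs(u)).
Evaluating at (u, v) = (7, pi/3):
  L = 0, M = 0, N = 42*sqrt(37)/37.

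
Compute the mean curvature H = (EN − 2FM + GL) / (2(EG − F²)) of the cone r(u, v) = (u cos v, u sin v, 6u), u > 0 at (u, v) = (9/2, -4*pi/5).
H = 2*sqrt(37)/111

With E = 37, F = 0, G = u^2, L = 0, M = 0, N = 6*sqrt(37)*u^2/(37*Abs(u)), assemble
  H = (EN − 2FM + GL) / (2(EG − F²)) = 3*sqrt(37)/(37*Abs(u)).
At (u, v) = (9/2, -4*pi/5): H = 2*sqrt(37)/111.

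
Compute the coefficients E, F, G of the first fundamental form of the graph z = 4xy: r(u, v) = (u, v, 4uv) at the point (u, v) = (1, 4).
E = 257;  F = 64;  G = 17

Partials: r_u = (1, 0, 4*v), r_v = (0, 1, 4*u). As functions of (u, v):
  E = r_u · r_u = 16*v^2 + 1,
  F = r_u · r_v = 16*u*v,
  G = r_v · r_v = 16*u^2 + 1.
Evaluating at (u, v) = (1, 4): E = 257, F = 64, G = 17.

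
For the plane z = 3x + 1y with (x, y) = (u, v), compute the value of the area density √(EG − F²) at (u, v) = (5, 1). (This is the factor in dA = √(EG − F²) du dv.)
√(EG − F²)|_{(5, 1)} = sqrt(11)

E = 10, F = 3, G = 2, so EG − F² = 11. Taking the positive square root: √(EG − F²) = sqrt(11). At (u, v) = (5, 1): sqrt(11).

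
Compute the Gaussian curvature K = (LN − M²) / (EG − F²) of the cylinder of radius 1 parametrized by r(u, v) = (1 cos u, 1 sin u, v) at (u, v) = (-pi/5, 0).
K = 0

Coefficients of the first fundamental form: E = 1, F = 0, G = 1.
Coefficients of the second fundamental form: L = -1, M = 0, N = 0.
Assemble K = (LN − M²)/(EG − F²) = 0. At (u, v) = (-pi/5, 0): K = 0.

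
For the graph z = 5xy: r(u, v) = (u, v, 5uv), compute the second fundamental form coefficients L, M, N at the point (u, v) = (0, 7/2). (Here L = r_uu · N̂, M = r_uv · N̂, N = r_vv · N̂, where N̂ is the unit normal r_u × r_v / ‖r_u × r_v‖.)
L = 0;  M = 10*sqrt(1229)/1229;  N = 0

Compute the unit normal N̂(u, v) = (-5*v/sqrt(25*u^2 + 25*v^2 + 1), -5*u/sqrt(25*u^2 + 25*v^2 + 1), 1/sqrt(25*u^2 + 25*v^2 + 1)), and the second partials r_uu, r_uv, r_vv. Take dot products:
  L(u, v) = r_uu · N̂ = 0,
  M(u, v) = r_uv · N̂ = 5/sqrt(25*u^2 + 25*v^2 + 1),
  N(u, v) = r_vv · N̂ = 0.
Evaluating at (u, v) = (0, 7/2):
  L = 0, M = 10*sqrt(1229)/1229, N = 0.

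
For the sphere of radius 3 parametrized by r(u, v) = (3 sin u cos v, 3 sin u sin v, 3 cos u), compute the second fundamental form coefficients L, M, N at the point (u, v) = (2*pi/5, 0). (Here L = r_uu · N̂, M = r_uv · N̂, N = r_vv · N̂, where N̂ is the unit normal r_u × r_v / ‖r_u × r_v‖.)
L = -3;  M = 0;  N = -15/8 - 3*sqrt(5)/8

Compute the unit normal N̂(u, v) = (sin(u)^2*cos(v)/Abs(sin(u)), sin(u)^2*sin(v)/Abs(sin(u)), sin(2*u)/(2*Abs(sin(u)))), and the second partials r_uu, r_uv, r_vv. Take dot products:
  L(u, v) = r_uu · N̂ = -3*sin(u)/Abs(sin(u)),
  M(u, v) = r_uv · N̂ = 0,
  N(u, v) = r_vv · N̂ = -3*sin(u)^3/Abs(sin(u)).
Evaluating at (u, v) = (2*pi/5, 0):
  L = -3, M = 0, N = -15/8 - 3*sqrt(5)/8.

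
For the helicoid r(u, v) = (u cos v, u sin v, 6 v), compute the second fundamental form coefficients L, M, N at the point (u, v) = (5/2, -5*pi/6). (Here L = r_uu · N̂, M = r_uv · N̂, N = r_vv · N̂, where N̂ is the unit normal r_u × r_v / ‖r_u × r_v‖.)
L = 0;  M = -12/13;  N = 0

Compute the unit normal N̂(u, v) = (6*sin(v)/sqrt(u^2 + 36), -6*cos(v)/sqrt(u^2 + 36), u/sqrt(u^2 + 36)), and the second partials r_uu, r_uv, r_vv. Take dot products:
  L(u, v) = r_uu · N̂ = 0,
  M(u, v) = r_uv · N̂ = -6/sqrt(u^2 + 36),
  N(u, v) = r_vv · N̂ = 0.
Evaluating at (u, v) = (5/2, -5*pi/6):
  L = 0, M = -12/13, N = 0.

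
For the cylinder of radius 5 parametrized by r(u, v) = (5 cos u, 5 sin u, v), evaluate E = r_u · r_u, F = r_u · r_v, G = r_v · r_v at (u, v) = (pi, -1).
E = 25;  F = 0;  G = 1

Partials: r_u = (-5*sin(u), 5*cos(u), 0), r_v = (0, 0, 1). As functions of (u, v):
  E = r_u · r_u = 25,
  F = r_u · r_v = 0,
  G = r_v · r_v = 1.
Evaluating at (u, v) = (pi, -1): E = 25, F = 0, G = 1.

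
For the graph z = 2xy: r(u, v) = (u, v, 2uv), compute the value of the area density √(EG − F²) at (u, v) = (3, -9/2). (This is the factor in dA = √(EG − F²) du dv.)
√(EG − F²)|_{(3, -9/2)} = sqrt(118)

E = 4*v^2 + 1, F = 4*u*v, G = 4*u^2 + 1, so EG − F² = 4*u^2 + 4*v^2 + 1. Taking the positive square root: √(EG − F²) = sqrt(4*u^2 + 4*v^2 + 1). At (u, v) = (3, -9/2): sqrt(118).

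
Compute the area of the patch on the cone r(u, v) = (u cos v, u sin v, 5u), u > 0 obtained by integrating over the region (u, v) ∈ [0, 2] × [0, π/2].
Area = sqrt(26)*pi

Area = ∫∫ √(EG − F²) du dv with √(EG − F²) = sqrt(26)*Abs(u). Integrating over [0, 2] × [0, π/2] gives sqrt(26)*pi.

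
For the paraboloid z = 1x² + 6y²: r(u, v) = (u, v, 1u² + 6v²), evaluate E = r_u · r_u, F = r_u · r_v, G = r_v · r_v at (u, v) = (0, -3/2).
E = 1;  F = 0;  G = 325

Partials: r_u = (1, 0, 2*u), r_v = (0, 1, 12*v). As functions of (u, v):
  E = r_u · r_u = 4*u^2 + 1,
  F = r_u · r_v = 24*u*v,
  G = r_v · r_v = 144*v^2 + 1.
Evaluating at (u, v) = (0, -3/2): E = 1, F = 0, G = 325.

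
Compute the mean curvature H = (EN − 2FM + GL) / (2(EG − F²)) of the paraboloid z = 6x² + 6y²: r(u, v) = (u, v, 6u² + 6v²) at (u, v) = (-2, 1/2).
H = 3684*sqrt(613)/375769

With E = 144*u^2 + 1, F = 144*u*v, G = 144*v^2 + 1, L = 12/sqrt(144*u^2 + 144*v^2 + 1), M = 0, N = 12/sqrt(144*u^2 + 144*v^2 + 1), assemble
  H = (EN − 2FM + GL) / (2(EG − F²)) = 12*(72*u^2 + 72*v^2 + 1)/(144*u^2 + 144*v^2 + 1)^(3/2).
At (u, v) = (-2, 1/2): H = 3684*sqrt(613)/375769.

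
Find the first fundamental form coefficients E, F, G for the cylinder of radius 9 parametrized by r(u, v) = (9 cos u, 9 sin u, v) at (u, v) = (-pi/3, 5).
E = 81;  F = 0;  G = 1

Partials: r_u = (-9*sin(u), 9*cos(u), 0), r_v = (0, 0, 1). As functions of (u, v):
  E = r_u · r_u = 81,
  F = r_u · r_v = 0,
  G = r_v · r_v = 1.
Evaluating at (u, v) = (-pi/3, 5): E = 81, F = 0, G = 1.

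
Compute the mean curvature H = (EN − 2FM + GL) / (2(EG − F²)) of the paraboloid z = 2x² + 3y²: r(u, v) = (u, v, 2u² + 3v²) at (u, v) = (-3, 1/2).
H = 65*sqrt(154)/3388

With E = 16*u^2 + 1, F = 24*u*v, G = 36*v^2 + 1, L = 4/sqrt(16*u^2 + 36*v^2 + 1), M = 0, N = 6/sqrt(16*u^2 + 36*v^2 + 1), assemble
  H = (EN − 2FM + GL) / (2(EG − F²)) = (48*u^2 + 72*v^2 + 5)/(16*u^2 + 36*v^2 + 1)^(3/2).
At (u, v) = (-3, 1/2): H = 65*sqrt(154)/3388.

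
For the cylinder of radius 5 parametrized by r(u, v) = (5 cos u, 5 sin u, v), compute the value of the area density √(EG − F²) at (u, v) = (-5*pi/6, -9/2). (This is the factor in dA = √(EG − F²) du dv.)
√(EG − F²)|_{(-5*pi/6, -9/2)} = 5

E = 25, F = 0, G = 1, so EG − F² = 25. Taking the positive square root: √(EG − F²) = 5. At (u, v) = (-5*pi/6, -9/2): 5.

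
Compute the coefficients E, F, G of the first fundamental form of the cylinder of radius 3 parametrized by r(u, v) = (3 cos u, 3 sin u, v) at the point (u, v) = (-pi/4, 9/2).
E = 9;  F = 0;  G = 1

Partials: r_u = (-3*sin(u), 3*cos(u), 0), r_v = (0, 0, 1). As functions of (u, v):
  E = r_u · r_u = 9,
  F = r_u · r_v = 0,
  G = r_v · r_v = 1.
Evaluating at (u, v) = (-pi/4, 9/2): E = 9, F = 0, G = 1.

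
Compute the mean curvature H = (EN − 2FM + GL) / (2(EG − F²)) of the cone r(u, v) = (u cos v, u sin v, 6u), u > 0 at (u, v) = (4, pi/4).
H = 3*sqrt(37)/148

With E = 37, F = 0, G = u^2, L = 0, M = 0, N = 6*sqrt(37)*u^2/(37*Abs(u)), assemble
  H = (EN − 2FM + GL) / (2(EG − F²)) = 3*sqrt(37)/(37*Abs(u)).
At (u, v) = (4, pi/4): H = 3*sqrt(37)/148.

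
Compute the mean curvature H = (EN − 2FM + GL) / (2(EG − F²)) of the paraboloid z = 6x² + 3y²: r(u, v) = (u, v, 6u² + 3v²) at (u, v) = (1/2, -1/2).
H = 171*sqrt(46)/2116

With E = 144*u^2 + 1, F = 72*u*v, G = 36*v^2 + 1, L = 12/sqrt(144*u^2 + 36*v^2 + 1), M = 0, N = 6/sqrt(144*u^2 + 36*v^2 + 1), assemble
  H = (EN − 2FM + GL) / (2(EG − F²)) = 9*(48*u^2 + 24*v^2 + 1)/(144*u^2 + 36*v^2 + 1)^(3/2).
At (u, v) = (1/2, -1/2): H = 171*sqrt(46)/2116.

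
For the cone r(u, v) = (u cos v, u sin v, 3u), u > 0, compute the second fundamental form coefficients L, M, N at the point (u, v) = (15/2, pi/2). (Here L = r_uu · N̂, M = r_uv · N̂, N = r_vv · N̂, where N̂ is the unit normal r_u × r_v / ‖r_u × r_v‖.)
L = 0;  M = 0;  N = 9*sqrt(10)/4

Compute the unit normal N̂(u, v) = (-3*sqrt(10)*u*cos(v)/(10*Abs(u)), -3*sqrt(10)*u*sin(v)/(10*Abs(u)), sqrt(10)*u/(10*Abs(u))), and the second partials r_uu, r_uv, r_vv. Take dot products:
  L(u, v) = r_uu · N̂ = 0,
  M(u, v) = r_uv · N̂ = 0,
  N(u, v) = r_vv · N̂ = 3*sqrt(10)*u^2/(10*Abs(u)).
Evaluating at (u, v) = (15/2, pi/2):
  L = 0, M = 0, N = 9*sqrt(10)/4.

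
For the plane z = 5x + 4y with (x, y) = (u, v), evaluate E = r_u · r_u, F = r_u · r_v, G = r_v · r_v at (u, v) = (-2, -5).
E = 26;  F = 20;  G = 17

Partials: r_u = (1, 0, 5), r_v = (0, 1, 4). As functions of (u, v):
  E = r_u · r_u = 26,
  F = r_u · r_v = 20,
  G = r_v · r_v = 17.
Evaluating at (u, v) = (-2, -5): E = 26, F = 20, G = 17.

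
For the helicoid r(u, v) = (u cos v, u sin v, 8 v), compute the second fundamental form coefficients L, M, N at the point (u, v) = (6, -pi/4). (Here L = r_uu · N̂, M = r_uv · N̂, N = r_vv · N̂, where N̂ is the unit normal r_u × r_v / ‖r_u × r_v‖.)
L = 0;  M = -4/5;  N = 0

Compute the unit normal N̂(u, v) = (8*sin(v)/sqrt(u^2 + 64), -8*cos(v)/sqrt(u^2 + 64), u/sqrt(u^2 + 64)), and the second partials r_uu, r_uv, r_vv. Take dot products:
  L(u, v) = r_uu · N̂ = 0,
  M(u, v) = r_uv · N̂ = -8/sqrt(u^2 + 64),
  N(u, v) = r_vv · N̂ = 0.
Evaluating at (u, v) = (6, -pi/4):
  L = 0, M = -4/5, N = 0.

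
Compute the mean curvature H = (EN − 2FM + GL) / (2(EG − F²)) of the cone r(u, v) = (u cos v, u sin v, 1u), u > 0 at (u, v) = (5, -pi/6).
H = sqrt(2)/20

With E = 2, F = 0, G = u^2, L = 0, M = 0, N = sqrt(2)*u^2/(2*Abs(u)), assemble
  H = (EN − 2FM + GL) / (2(EG − F²)) = sqrt(2)/(4*Abs(u)).
At (u, v) = (5, -pi/6): H = sqrt(2)/20.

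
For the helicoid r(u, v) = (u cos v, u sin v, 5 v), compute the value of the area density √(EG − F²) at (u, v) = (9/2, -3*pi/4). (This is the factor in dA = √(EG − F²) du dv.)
√(EG − F²)|_{(9/2, -3*pi/4)} = sqrt(181)/2

E = 1, F = 0, G = u^2 + 25, so EG − F² = u^2 + 25. Taking the positive square root: √(EG − F²) = sqrt(u^2 + 25). At (u, v) = (9/2, -3*pi/4): sqrt(181)/2.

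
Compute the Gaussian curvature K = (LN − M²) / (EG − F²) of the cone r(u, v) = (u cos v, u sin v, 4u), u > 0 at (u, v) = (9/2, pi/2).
K = 0

Coefficients of the first fundamental form: E = 17, F = 0, G = u^2.
Coefficients of the second fundamental form: L = 0, M = 0, N = 4*sqrt(17)*u^2/(17*Abs(u)).
Assemble K = (LN − M²)/(EG − F²) = 0. At (u, v) = (9/2, pi/2): K = 0.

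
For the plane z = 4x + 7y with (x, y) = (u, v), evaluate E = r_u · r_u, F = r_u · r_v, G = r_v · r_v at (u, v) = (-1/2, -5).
E = 17;  F = 28;  G = 50

Partials: r_u = (1, 0, 4), r_v = (0, 1, 7). As functions of (u, v):
  E = r_u · r_u = 17,
  F = r_u · r_v = 28,
  G = r_v · r_v = 50.
Evaluating at (u, v) = (-1/2, -5): E = 17, F = 28, G = 50.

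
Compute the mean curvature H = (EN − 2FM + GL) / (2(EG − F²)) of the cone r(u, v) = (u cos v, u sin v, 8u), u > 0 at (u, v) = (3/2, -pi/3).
H = 8*sqrt(65)/195

With E = 65, F = 0, G = u^2, L = 0, M = 0, N = 8*sqrt(65)*u^2/(65*Abs(u)), assemble
  H = (EN − 2FM + GL) / (2(EG − F²)) = 4*sqrt(65)/(65*Abs(u)).
At (u, v) = (3/2, -pi/3): H = 8*sqrt(65)/195.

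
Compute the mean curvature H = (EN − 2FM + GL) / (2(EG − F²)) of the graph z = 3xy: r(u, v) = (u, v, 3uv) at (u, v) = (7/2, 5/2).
H = -189*sqrt(670)/44890

With E = 9*v^2 + 1, F = 9*u*v, G = 9*u^2 + 1, L = 0, M = 3/sqrt(9*u^2 + 9*v^2 + 1), N = 0, assemble
  H = (EN − 2FM + GL) / (2(EG − F²)) = -27*u*v/(9*u^2 + 9*v^2 + 1)^(3/2).
At (u, v) = (7/2, 5/2): H = -189*sqrt(670)/44890.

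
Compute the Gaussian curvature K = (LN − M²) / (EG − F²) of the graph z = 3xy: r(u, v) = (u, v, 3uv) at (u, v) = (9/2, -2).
K = -144/769129

Coefficients of the first fundamental form: E = 9*v^2 + 1, F = 9*u*v, G = 9*u^2 + 1.
Coefficients of the second fundamental form: L = 0, M = 3/sqrt(9*u^2 + 9*v^2 + 1), N = 0.
Assemble K = (LN − M²)/(EG − F²) = -9/(81*u^4 + 162*u^2*v^2 + 18*u^2 + 81*v^4 + 18*v^2 + 1). At (u, v) = (9/2, -2): K = -144/769129.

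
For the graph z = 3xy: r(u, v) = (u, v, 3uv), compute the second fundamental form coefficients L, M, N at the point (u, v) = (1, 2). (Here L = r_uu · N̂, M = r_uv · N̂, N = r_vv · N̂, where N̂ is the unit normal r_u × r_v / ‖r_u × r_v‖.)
L = 0;  M = 3*sqrt(46)/46;  N = 0

Compute the unit normal N̂(u, v) = (-3*v/sqrt(9*u^2 + 9*v^2 + 1), -3*u/sqrt(9*u^2 + 9*v^2 + 1), 1/sqrt(9*u^2 + 9*v^2 + 1)), and the second partials r_uu, r_uv, r_vv. Take dot products:
  L(u, v) = r_uu · N̂ = 0,
  M(u, v) = r_uv · N̂ = 3/sqrt(9*u^2 + 9*v^2 + 1),
  N(u, v) = r_vv · N̂ = 0.
Evaluating at (u, v) = (1, 2):
  L = 0, M = 3*sqrt(46)/46, N = 0.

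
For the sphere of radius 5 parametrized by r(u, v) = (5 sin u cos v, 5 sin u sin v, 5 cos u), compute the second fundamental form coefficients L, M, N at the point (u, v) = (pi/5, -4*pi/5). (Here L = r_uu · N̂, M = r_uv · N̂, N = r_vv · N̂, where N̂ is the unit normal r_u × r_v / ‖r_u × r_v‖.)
L = -5;  M = 0;  N = -25/8 + 5*sqrt(5)/8

Compute the unit normal N̂(u, v) = (sin(u)^2*cos(v)/Abs(sin(u)), sin(u)^2*sin(v)/Abs(sin(u)), sin(2*u)/(2*Abs(sin(u)))), and the second partials r_uu, r_uv, r_vv. Take dot products:
  L(u, v) = r_uu · N̂ = -5*sin(u)/Abs(sin(u)),
  M(u, v) = r_uv · N̂ = 0,
  N(u, v) = r_vv · N̂ = -5*sin(u)^3/Abs(sin(u)).
Evaluating at (u, v) = (pi/5, -4*pi/5):
  L = -5, M = 0, N = -25/8 + 5*sqrt(5)/8.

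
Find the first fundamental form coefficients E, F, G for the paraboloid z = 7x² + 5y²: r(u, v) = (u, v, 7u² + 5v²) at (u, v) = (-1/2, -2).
E = 50;  F = 140;  G = 401

Partials: r_u = (1, 0, 14*u), r_v = (0, 1, 10*v). As functions of (u, v):
  E = r_u · r_u = 196*u^2 + 1,
  F = r_u · r_v = 140*u*v,
  G = r_v · r_v = 100*v^2 + 1.
Evaluating at (u, v) = (-1/2, -2): E = 50, F = 140, G = 401.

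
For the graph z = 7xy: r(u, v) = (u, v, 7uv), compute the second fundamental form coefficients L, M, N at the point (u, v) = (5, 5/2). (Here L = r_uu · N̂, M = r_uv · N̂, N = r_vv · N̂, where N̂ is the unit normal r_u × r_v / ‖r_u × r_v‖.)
L = 0;  M = 14*sqrt(681)/2043;  N = 0

Compute the unit normal N̂(u, v) = (-7*v/sqrt(49*u^2 + 49*v^2 + 1), -7*u/sqrt(49*u^2 + 49*v^2 + 1), 1/sqrt(49*u^2 + 49*v^2 + 1)), and the second partials r_uu, r_uv, r_vv. Take dot products:
  L(u, v) = r_uu · N̂ = 0,
  M(u, v) = r_uv · N̂ = 7/sqrt(49*u^2 + 49*v^2 + 1),
  N(u, v) = r_vv · N̂ = 0.
Evaluating at (u, v) = (5, 5/2):
  L = 0, M = 14*sqrt(681)/2043, N = 0.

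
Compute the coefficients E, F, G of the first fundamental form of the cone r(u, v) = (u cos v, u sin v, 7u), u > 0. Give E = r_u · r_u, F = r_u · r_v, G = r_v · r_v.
E = 50;  F = 0;  G = u^2

Compute partials: r_u = (cos(v), sin(v), 7), r_v = (-u*sin(v), u*cos(v), 0). Then
  E = r_u · r_u = 50,
  F = r_u · r_v = 0,
  G = r_v · r_v = u^2.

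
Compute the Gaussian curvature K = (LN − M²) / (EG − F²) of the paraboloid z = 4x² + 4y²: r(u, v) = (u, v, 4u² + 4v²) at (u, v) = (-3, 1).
K = 64/410881

Coefficients of the first fundamental form: E = 64*u^2 + 1, F = 64*u*v, G = 64*v^2 + 1.
Coefficients of the second fundamental form: L = 8/sqrt(64*u^2 + 64*v^2 + 1), M = 0, N = 8/sqrt(64*u^2 + 64*v^2 + 1).
Assemble K = (LN − M²)/(EG − F²) = 64/(4096*u^4 + 8192*u^2*v^2 + 128*u^2 + 4096*v^4 + 128*v^2 + 1). At (u, v) = (-3, 1): K = 64/410881.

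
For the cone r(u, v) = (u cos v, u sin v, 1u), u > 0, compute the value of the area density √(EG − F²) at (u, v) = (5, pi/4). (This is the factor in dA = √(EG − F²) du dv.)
√(EG − F²)|_{(5, pi/4)} = 5*sqrt(2)

E = 2, F = 0, G = u^2, so EG − F² = 2*u^2. Taking the positive square root: √(EG − F²) = sqrt(2)*Abs(u). At (u, v) = (5, pi/4): 5*sqrt(2).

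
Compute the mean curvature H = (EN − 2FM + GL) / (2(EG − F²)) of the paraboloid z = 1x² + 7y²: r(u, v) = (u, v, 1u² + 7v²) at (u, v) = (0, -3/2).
H = 449*sqrt(442)/195364

With E = 4*u^2 + 1, F = 28*u*v, G = 196*v^2 + 1, L = 2/sqrt(4*u^2 + 196*v^2 + 1), M = 0, N = 14/sqrt(4*u^2 + 196*v^2 + 1), assemble
  H = (EN − 2FM + GL) / (2(EG − F²)) = 4*(7*u^2 + 49*v^2 + 2)/(4*u^2 + 196*v^2 + 1)^(3/2).
At (u, v) = (0, -3/2): H = 449*sqrt(442)/195364.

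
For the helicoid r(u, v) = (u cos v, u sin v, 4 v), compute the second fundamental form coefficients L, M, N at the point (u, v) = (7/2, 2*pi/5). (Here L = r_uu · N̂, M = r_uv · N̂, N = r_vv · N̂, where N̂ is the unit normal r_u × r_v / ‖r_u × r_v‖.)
L = 0;  M = -8*sqrt(113)/113;  N = 0

Compute the unit normal N̂(u, v) = (4*sin(v)/sqrt(u^2 + 16), -4*cos(v)/sqrt(u^2 + 16), u/sqrt(u^2 + 16)), and the second partials r_uu, r_uv, r_vv. Take dot products:
  L(u, v) = r_uu · N̂ = 0,
  M(u, v) = r_uv · N̂ = -4/sqrt(u^2 + 16),
  N(u, v) = r_vv · N̂ = 0.
Evaluating at (u, v) = (7/2, 2*pi/5):
  L = 0, M = -8*sqrt(113)/113, N = 0.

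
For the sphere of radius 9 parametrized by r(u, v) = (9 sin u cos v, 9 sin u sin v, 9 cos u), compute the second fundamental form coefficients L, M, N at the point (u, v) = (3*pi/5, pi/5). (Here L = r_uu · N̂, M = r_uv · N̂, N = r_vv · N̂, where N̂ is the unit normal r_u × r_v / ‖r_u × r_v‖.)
L = -9;  M = 0;  N = -45/8 - 9*sqrt(5)/8

Compute the unit normal N̂(u, v) = (sin(u)^2*cos(v)/Abs(sin(u)), sin(u)^2*sin(v)/Abs(sin(u)), sin(2*u)/(2*Abs(sin(u)))), and the second partials r_uu, r_uv, r_vv. Take dot products:
  L(u, v) = r_uu · N̂ = -9*sin(u)/Abs(sin(u)),
  M(u, v) = r_uv · N̂ = 0,
  N(u, v) = r_vv · N̂ = -9*sin(u)^3/Abs(sin(u)).
Evaluating at (u, v) = (3*pi/5, pi/5):
  L = -9, M = 0, N = -45/8 - 9*sqrt(5)/8.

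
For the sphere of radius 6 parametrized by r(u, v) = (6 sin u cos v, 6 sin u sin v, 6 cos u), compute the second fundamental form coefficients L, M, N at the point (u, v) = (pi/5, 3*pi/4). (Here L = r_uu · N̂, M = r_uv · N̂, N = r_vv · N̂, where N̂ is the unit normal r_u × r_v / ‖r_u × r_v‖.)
L = -6;  M = 0;  N = -15/4 + 3*sqrt(5)/4

Compute the unit normal N̂(u, v) = (sin(u)^2*cos(v)/Abs(sin(u)), sin(u)^2*sin(v)/Abs(sin(u)), sin(2*u)/(2*Abs(sin(u)))), and the second partials r_uu, r_uv, r_vv. Take dot products:
  L(u, v) = r_uu · N̂ = -6*sin(u)/Abs(sin(u)),
  M(u, v) = r_uv · N̂ = 0,
  N(u, v) = r_vv · N̂ = -6*sin(u)^3/Abs(sin(u)).
Evaluating at (u, v) = (pi/5, 3*pi/4):
  L = -6, M = 0, N = -15/4 + 3*sqrt(5)/4.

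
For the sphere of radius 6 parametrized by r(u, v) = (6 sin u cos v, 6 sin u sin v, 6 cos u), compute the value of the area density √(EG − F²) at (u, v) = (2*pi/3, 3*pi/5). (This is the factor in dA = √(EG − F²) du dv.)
√(EG − F²)|_{(2*pi/3, 3*pi/5)} = 18*sqrt(3)

E = 36, F = 0, G = 36*sin(u)^2, so EG − F² = 1296*sin(u)^2. Taking the positive square root: √(EG − F²) = 36*Abs(sin(u)). At (u, v) = (2*pi/3, 3*pi/5): 18*sqrt(3).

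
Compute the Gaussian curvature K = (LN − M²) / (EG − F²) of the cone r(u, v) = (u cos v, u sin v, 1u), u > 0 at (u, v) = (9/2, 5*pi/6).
K = 0

Coefficients of the first fundamental form: E = 2, F = 0, G = u^2.
Coefficients of the second fundamental form: L = 0, M = 0, N = sqrt(2)*u^2/(2*Abs(u)).
Assemble K = (LN − M²)/(EG − F²) = 0. At (u, v) = (9/2, 5*pi/6): K = 0.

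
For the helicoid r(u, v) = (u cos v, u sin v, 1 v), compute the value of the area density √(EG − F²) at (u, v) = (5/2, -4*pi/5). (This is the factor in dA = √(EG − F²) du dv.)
√(EG − F²)|_{(5/2, -4*pi/5)} = sqrt(29)/2

E = 1, F = 0, G = u^2 + 1, so EG − F² = u^2 + 1. Taking the positive square root: √(EG − F²) = sqrt(u^2 + 1). At (u, v) = (5/2, -4*pi/5): sqrt(29)/2.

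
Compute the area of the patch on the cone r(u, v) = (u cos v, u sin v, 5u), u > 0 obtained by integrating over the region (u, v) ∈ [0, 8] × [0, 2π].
Area = 64*sqrt(26)*pi

Area = ∫∫ √(EG − F²) du dv with √(EG − F²) = sqrt(26)*Abs(u). Integrating over [0, 8] × [0, 2π] gives 64*sqrt(26)*pi.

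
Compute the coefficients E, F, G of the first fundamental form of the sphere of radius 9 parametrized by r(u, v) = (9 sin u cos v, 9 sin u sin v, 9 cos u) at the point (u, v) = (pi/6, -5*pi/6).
E = 81;  F = 0;  G = 81/4

Partials: r_u = (9*cos(u)*cos(v), 9*sin(v)*cos(u), -9*sin(u)), r_v = (-9*sin(u)*sin(v), 9*sin(u)*cos(v), 0). As functions of (u, v):
  E = r_u · r_u = 81,
  F = r_u · r_v = 0,
  G = r_v · r_v = 81*sin(u)^2.
Evaluating at (u, v) = (pi/6, -5*pi/6): E = 81, F = 0, G = 81/4.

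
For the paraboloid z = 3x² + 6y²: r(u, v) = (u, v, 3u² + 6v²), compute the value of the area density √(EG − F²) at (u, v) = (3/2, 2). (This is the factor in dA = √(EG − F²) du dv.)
√(EG − F²)|_{(3/2, 2)} = sqrt(658)

E = 36*u^2 + 1, F = 72*u*v, G = 144*v^2 + 1, so EG − F² = 36*u^2 + 144*v^2 + 1. Taking the positive square root: √(EG − F²) = sqrt(36*u^2 + 144*v^2 + 1). At (u, v) = (3/2, 2): sqrt(658).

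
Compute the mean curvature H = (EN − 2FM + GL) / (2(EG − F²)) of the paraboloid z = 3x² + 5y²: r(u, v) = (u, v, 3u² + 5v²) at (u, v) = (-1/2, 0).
H = 53*sqrt(10)/100

With E = 36*u^2 + 1, F = 60*u*v, G = 100*v^2 + 1, L = 6/sqrt(36*u^2 + 100*v^2 + 1), M = 0, N = 10/sqrt(36*u^2 + 100*v^2 + 1), assemble
  H = (EN − 2FM + GL) / (2(EG − F²)) = 4*(45*u^2 + 75*v^2 + 2)/(36*u^2 + 100*v^2 + 1)^(3/2).
At (u, v) = (-1/2, 0): H = 53*sqrt(10)/100.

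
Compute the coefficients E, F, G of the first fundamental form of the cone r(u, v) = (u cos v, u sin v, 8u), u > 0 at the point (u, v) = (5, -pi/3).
E = 65;  F = 0;  G = 25

Partials: r_u = (cos(v), sin(v), 8), r_v = (-u*sin(v), u*cos(v), 0). As functions of (u, v):
  E = r_u · r_u = 65,
  F = r_u · r_v = 0,
  G = r_v · r_v = u^2.
Evaluating at (u, v) = (5, -pi/3): E = 65, F = 0, G = 25.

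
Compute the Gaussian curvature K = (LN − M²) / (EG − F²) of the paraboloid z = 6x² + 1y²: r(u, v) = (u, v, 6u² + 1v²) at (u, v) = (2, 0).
K = 24/332929

Coefficients of the first fundamental form: E = 144*u^2 + 1, F = 24*u*v, G = 4*v^2 + 1.
Coefficients of the second fundamental form: L = 12/sqrt(144*u^2 + 4*v^2 + 1), M = 0, N = 2/sqrt(144*u^2 + 4*v^2 + 1).
Assemble K = (LN − M²)/(EG − F²) = 24/(20736*u^4 + 1152*u^2*v^2 + 288*u^2 + 16*v^4 + 8*v^2 + 1). At (u, v) = (2, 0): K = 24/332929.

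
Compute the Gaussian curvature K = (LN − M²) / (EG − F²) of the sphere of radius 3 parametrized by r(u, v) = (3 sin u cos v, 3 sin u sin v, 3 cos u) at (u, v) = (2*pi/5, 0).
K = 1/9

Coefficients of the first fundamental form: E = 9, F = 0, G = 9*sin(u)^2.
Coefficients of the second fundamental form: L = -3*sin(u)/Abs(sin(u)), M = 0, N = -3*sin(u)^3/Abs(sin(u)).
Assemble K = (LN − M²)/(EG − F²) = 1/9. At (u, v) = (2*pi/5, 0): K = 1/9.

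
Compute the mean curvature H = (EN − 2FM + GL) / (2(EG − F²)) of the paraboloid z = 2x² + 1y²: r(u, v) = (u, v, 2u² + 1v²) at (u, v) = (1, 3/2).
H = 37*sqrt(26)/676

With E = 16*u^2 + 1, F = 8*u*v, G = 4*v^2 + 1, L = 4/sqrt(16*u^2 + 4*v^2 + 1), M = 0, N = 2/sqrt(16*u^2 + 4*v^2 + 1), assemble
  H = (EN − 2FM + GL) / (2(EG − F²)) = (16*u^2 + 8*v^2 + 3)/(16*u^2 + 4*v^2 + 1)^(3/2).
At (u, v) = (1, 3/2): H = 37*sqrt(26)/676.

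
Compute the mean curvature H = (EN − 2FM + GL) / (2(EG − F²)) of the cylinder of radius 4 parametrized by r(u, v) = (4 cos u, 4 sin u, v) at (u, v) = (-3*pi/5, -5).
H = -1/8

With E = 16, F = 0, G = 1, L = -4, M = 0, N = 0, assemble
  H = (EN − 2FM + GL) / (2(EG − F²)) = -1/8.
At (u, v) = (-3*pi/5, -5): H = -1/8.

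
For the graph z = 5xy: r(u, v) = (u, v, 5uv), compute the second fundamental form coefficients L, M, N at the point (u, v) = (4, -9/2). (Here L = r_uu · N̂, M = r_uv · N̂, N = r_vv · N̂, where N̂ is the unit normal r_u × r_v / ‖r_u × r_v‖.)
L = 0;  M = 10*sqrt(3629)/3629;  N = 0

Compute the unit normal N̂(u, v) = (-5*v/sqrt(25*u^2 + 25*v^2 + 1), -5*u/sqrt(25*u^2 + 25*v^2 + 1), 1/sqrt(25*u^2 + 25*v^2 + 1)), and the second partials r_uu, r_uv, r_vv. Take dot products:
  L(u, v) = r_uu · N̂ = 0,
  M(u, v) = r_uv · N̂ = 5/sqrt(25*u^2 + 25*v^2 + 1),
  N(u, v) = r_vv · N̂ = 0.
Evaluating at (u, v) = (4, -9/2):
  L = 0, M = 10*sqrt(3629)/3629, N = 0.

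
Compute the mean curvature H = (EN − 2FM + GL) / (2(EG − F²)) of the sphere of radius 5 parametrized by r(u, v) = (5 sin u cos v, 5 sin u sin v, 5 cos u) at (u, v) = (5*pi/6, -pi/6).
H = -1/5

With E = 25, F = 0, G = 25*sin(u)^2, L = -5*sin(u)/Abs(sin(u)), M = 0, N = -5*sin(u)^3/Abs(sin(u)), assemble
  H = (EN − 2FM + GL) / (2(EG − F²)) = -sin(u)/(5*Abs(sin(u))).
At (u, v) = (5*pi/6, -pi/6): H = -1/5.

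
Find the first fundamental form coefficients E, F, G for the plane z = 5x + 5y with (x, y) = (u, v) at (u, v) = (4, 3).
E = 26;  F = 25;  G = 26

Partials: r_u = (1, 0, 5), r_v = (0, 1, 5). As functions of (u, v):
  E = r_u · r_u = 26,
  F = r_u · r_v = 25,
  G = r_v · r_v = 26.
Evaluating at (u, v) = (4, 3): E = 26, F = 25, G = 26.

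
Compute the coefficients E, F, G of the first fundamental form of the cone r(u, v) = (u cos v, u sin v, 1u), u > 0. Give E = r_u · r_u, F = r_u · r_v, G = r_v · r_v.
E = 2;  F = 0;  G = u^2

Compute partials: r_u = (cos(v), sin(v), 1), r_v = (-u*sin(v), u*cos(v), 0). Then
  E = r_u · r_u = 2,
  F = r_u · r_v = 0,
  G = r_v · r_v = u^2.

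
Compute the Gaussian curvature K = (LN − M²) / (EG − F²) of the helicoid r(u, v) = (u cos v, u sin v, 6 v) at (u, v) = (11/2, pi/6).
K = -576/70225

Coefficients of the first fundamental form: E = 1, F = 0, G = u^2 + 36.
Coefficients of the second fundamental form: L = 0, M = -6/sqrt(u^2 + 36), N = 0.
Assemble K = (LN − M²)/(EG − F²) = -36/(u^2 + 36)^2. At (u, v) = (11/2, pi/6): K = -576/70225.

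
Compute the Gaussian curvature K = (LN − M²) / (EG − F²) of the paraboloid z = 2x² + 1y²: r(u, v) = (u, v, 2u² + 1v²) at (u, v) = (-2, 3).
K = 8/10201

Coefficients of the first fundamental form: E = 16*u^2 + 1, F = 8*u*v, G = 4*v^2 + 1.
Coefficients of the second fundamental form: L = 4/sqrt(16*u^2 + 4*v^2 + 1), M = 0, N = 2/sqrt(16*u^2 + 4*v^2 + 1).
Assemble K = (LN − M²)/(EG − F²) = 8/(256*u^4 + 128*u^2*v^2 + 32*u^2 + 16*v^4 + 8*v^2 + 1). At (u, v) = (-2, 3): K = 8/10201.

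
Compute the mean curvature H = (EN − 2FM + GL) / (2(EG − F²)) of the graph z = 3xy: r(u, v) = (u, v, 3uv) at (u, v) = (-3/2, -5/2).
H = -81*sqrt(310)/9610

With E = 9*v^2 + 1, F = 9*u*v, G = 9*u^2 + 1, L = 0, M = 3/sqrt(9*u^2 + 9*v^2 + 1), N = 0, assemble
  H = (EN − 2FM + GL) / (2(EG − F²)) = -27*u*v/(9*u^2 + 9*v^2 + 1)^(3/2).
At (u, v) = (-3/2, -5/2): H = -81*sqrt(310)/9610.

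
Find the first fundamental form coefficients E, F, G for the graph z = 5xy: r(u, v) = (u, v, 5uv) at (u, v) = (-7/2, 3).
E = 226;  F = -525/2;  G = 1229/4

Partials: r_u = (1, 0, 5*v), r_v = (0, 1, 5*u). As functions of (u, v):
  E = r_u · r_u = 25*v^2 + 1,
  F = r_u · r_v = 25*u*v,
  G = r_v · r_v = 25*u^2 + 1.
Evaluating at (u, v) = (-7/2, 3): E = 226, F = -525/2, G = 1229/4.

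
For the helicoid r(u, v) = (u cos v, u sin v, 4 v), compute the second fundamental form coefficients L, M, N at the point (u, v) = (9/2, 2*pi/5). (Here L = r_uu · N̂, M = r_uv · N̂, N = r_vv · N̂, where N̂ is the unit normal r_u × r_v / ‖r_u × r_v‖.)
L = 0;  M = -8*sqrt(145)/145;  N = 0

Compute the unit normal N̂(u, v) = (4*sin(v)/sqrt(u^2 + 16), -4*cos(v)/sqrt(u^2 + 16), u/sqrt(u^2 + 16)), and the second partials r_uu, r_uv, r_vv. Take dot products:
  L(u, v) = r_uu · N̂ = 0,
  M(u, v) = r_uv · N̂ = -4/sqrt(u^2 + 16),
  N(u, v) = r_vv · N̂ = 0.
Evaluating at (u, v) = (9/2, 2*pi/5):
  L = 0, M = -8*sqrt(145)/145, N = 0.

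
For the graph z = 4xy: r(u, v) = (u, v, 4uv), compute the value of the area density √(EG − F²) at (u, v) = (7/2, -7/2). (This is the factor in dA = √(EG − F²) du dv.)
√(EG − F²)|_{(7/2, -7/2)} = sqrt(393)

E = 16*v^2 + 1, F = 16*u*v, G = 16*u^2 + 1, so EG − F² = 16*u^2 + 16*v^2 + 1. Taking the positive square root: √(EG − F²) = sqrt(16*u^2 + 16*v^2 + 1). At (u, v) = (7/2, -7/2): sqrt(393).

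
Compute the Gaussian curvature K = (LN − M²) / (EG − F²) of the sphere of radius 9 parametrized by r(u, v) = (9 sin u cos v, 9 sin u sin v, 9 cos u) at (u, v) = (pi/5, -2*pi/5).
K = 1/81

Coefficients of the first fundamental form: E = 81, F = 0, G = 81*sin(u)^2.
Coefficients of the second fundamental form: L = -9*sin(u)/Abs(sin(u)), M = 0, N = -9*sin(u)^3/Abs(sin(u)).
Assemble K = (LN − M²)/(EG − F²) = 1/81. At (u, v) = (pi/5, -2*pi/5): K = 1/81.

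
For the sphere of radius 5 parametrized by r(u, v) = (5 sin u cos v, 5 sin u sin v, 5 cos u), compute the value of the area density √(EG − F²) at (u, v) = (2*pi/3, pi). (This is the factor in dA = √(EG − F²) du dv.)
√(EG − F²)|_{(2*pi/3, pi)} = 25*sqrt(3)/2

E = 25, F = 0, G = 25*sin(u)^2, so EG − F² = 625*sin(u)^2. Taking the positive square root: √(EG − F²) = 25*Abs(sin(u)). At (u, v) = (2*pi/3, pi): 25*sqrt(3)/2.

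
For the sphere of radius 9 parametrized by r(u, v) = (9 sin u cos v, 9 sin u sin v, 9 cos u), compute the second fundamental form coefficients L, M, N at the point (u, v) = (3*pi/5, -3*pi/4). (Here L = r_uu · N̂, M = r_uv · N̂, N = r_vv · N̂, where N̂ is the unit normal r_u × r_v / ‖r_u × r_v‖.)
L = -9;  M = 0;  N = -45/8 - 9*sqrt(5)/8

Compute the unit normal N̂(u, v) = (sin(u)^2*cos(v)/Abs(sin(u)), sin(u)^2*sin(v)/Abs(sin(u)), sin(2*u)/(2*Abs(sin(u)))), and the second partials r_uu, r_uv, r_vv. Take dot products:
  L(u, v) = r_uu · N̂ = -9*sin(u)/Abs(sin(u)),
  M(u, v) = r_uv · N̂ = 0,
  N(u, v) = r_vv · N̂ = -9*sin(u)^3/Abs(sin(u)).
Evaluating at (u, v) = (3*pi/5, -3*pi/4):
  L = -9, M = 0, N = -45/8 - 9*sqrt(5)/8.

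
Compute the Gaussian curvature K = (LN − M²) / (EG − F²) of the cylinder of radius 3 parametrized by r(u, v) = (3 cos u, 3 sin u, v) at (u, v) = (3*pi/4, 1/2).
K = 0

Coefficients of the first fundamental form: E = 9, F = 0, G = 1.
Coefficients of the second fundamental form: L = -3, M = 0, N = 0.
Assemble K = (LN − M²)/(EG − F²) = 0. At (u, v) = (3*pi/4, 1/2): K = 0.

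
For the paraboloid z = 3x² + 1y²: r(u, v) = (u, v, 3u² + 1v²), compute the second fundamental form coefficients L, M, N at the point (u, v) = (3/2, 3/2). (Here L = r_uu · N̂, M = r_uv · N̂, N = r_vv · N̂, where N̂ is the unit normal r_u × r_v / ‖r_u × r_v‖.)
L = 6*sqrt(91)/91;  M = 0;  N = 2*sqrt(91)/91

Compute the unit normal N̂(u, v) = (-6*u/sqrt(36*u^2 + 4*v^2 + 1), -2*v/sqrt(36*u^2 + 4*v^2 + 1), 1/sqrt(36*u^2 + 4*v^2 + 1)), and the second partials r_uu, r_uv, r_vv. Take dot products:
  L(u, v) = r_uu · N̂ = 6/sqrt(36*u^2 + 4*v^2 + 1),
  M(u, v) = r_uv · N̂ = 0,
  N(u, v) = r_vv · N̂ = 2/sqrt(36*u^2 + 4*v^2 + 1).
Evaluating at (u, v) = (3/2, 3/2):
  L = 6*sqrt(91)/91, M = 0, N = 2*sqrt(91)/91.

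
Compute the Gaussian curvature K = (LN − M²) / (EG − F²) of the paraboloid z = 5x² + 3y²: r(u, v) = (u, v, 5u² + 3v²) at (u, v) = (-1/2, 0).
K = 15/169

Coefficients of the first fundamental form: E = 100*u^2 + 1, F = 60*u*v, G = 36*v^2 + 1.
Coefficients of the second fundamental form: L = 10/sqrt(100*u^2 + 36*v^2 + 1), M = 0, N = 6/sqrt(100*u^2 + 36*v^2 + 1).
Assemble K = (LN − M²)/(EG − F²) = 60/(10000*u^4 + 7200*u^2*v^2 + 200*u^2 + 1296*v^4 + 72*v^2 + 1). At (u, v) = (-1/2, 0): K = 15/169.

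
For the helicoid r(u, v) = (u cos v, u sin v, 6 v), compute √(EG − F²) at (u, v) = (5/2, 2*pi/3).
√(EG − F²)|_{(5/2, 2*pi/3)} = 13/2

E = 1, F = 0, G = u^2 + 36; EG − F² = u^2 + 36; √(EG − F²) = sqrt(u^2 + 36). At the given point: 13/2.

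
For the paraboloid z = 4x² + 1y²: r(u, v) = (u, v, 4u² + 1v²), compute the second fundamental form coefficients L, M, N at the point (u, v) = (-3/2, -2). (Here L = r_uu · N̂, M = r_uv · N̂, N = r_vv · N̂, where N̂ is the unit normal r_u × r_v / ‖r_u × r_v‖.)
L = 8*sqrt(161)/161;  M = 0;  N = 2*sqrt(161)/161

Compute the unit normal N̂(u, v) = (-8*u/sqrt(64*u^2 + 4*v^2 + 1), -2*v/sqrt(64*u^2 + 4*v^2 + 1), 1/sqrt(64*u^2 + 4*v^2 + 1)), and the second partials r_uu, r_uv, r_vv. Take dot products:
  L(u, v) = r_uu · N̂ = 8/sqrt(64*u^2 + 4*v^2 + 1),
  M(u, v) = r_uv · N̂ = 0,
  N(u, v) = r_vv · N̂ = 2/sqrt(64*u^2 + 4*v^2 + 1).
Evaluating at (u, v) = (-3/2, -2):
  L = 8*sqrt(161)/161, M = 0, N = 2*sqrt(161)/161.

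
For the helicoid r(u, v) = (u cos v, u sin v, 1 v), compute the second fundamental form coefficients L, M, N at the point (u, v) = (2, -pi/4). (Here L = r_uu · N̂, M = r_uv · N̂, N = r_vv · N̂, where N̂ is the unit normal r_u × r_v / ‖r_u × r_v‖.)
L = 0;  M = -sqrt(5)/5;  N = 0

Compute the unit normal N̂(u, v) = (sin(v)/sqrt(u^2 + 1), -cos(v)/sqrt(u^2 + 1), u/sqrt(u^2 + 1)), and the second partials r_uu, r_uv, r_vv. Take dot products:
  L(u, v) = r_uu · N̂ = 0,
  M(u, v) = r_uv · N̂ = -1/sqrt(u^2 + 1),
  N(u, v) = r_vv · N̂ = 0.
Evaluating at (u, v) = (2, -pi/4):
  L = 0, M = -sqrt(5)/5, N = 0.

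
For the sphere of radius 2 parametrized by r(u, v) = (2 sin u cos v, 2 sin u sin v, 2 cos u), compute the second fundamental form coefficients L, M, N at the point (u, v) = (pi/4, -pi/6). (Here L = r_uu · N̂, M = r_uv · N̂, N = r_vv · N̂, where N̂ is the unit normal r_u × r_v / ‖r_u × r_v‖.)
L = -2;  M = 0;  N = -1

Compute the unit normal N̂(u, v) = (sin(u)^2*cos(v)/Abs(sin(u)), sin(u)^2*sin(v)/Abs(sin(u)), sin(2*u)/(2*Abs(sin(u)))), and the second partials r_uu, r_uv, r_vv. Take dot products:
  L(u, v) = r_uu · N̂ = -2*sin(u)/Abs(sin(u)),
  M(u, v) = r_uv · N̂ = 0,
  N(u, v) = r_vv · N̂ = -2*sin(u)^3/Abs(sin(u)).
Evaluating at (u, v) = (pi/4, -pi/6):
  L = -2, M = 0, N = -1.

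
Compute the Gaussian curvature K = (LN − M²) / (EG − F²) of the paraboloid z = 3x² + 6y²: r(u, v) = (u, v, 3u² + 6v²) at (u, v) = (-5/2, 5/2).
K = 18/316969

Coefficients of the first fundamental form: E = 36*u^2 + 1, F = 72*u*v, G = 144*v^2 + 1.
Coefficients of the second fundamental form: L = 6/sqrt(36*u^2 + 144*v^2 + 1), M = 0, N = 12/sqrt(36*u^2 + 144*v^2 + 1).
Assemble K = (LN − M²)/(EG − F²) = 72/(1296*u^4 + 10368*u^2*v^2 + 72*u^2 + 20736*v^4 + 288*v^2 + 1). At (u, v) = (-5/2, 5/2): K = 18/316969.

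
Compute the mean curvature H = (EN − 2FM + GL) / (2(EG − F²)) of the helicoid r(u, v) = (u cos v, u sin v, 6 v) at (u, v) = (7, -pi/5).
H = 0

With E = 1, F = 0, G = u^2 + 36, L = 0, M = -6/sqrt(u^2 + 36), N = 0, assemble
  H = (EN − 2FM + GL) / (2(EG − F²)) = 0.
At (u, v) = (7, -pi/5): H = 0.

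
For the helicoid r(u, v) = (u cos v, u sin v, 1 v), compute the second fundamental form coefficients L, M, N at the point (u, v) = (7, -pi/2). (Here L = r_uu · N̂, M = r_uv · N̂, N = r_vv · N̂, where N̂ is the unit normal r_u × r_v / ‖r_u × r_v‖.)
L = 0;  M = -sqrt(2)/10;  N = 0

Compute the unit normal N̂(u, v) = (sin(v)/sqrt(u^2 + 1), -cos(v)/sqrt(u^2 + 1), u/sqrt(u^2 + 1)), and the second partials r_uu, r_uv, r_vv. Take dot products:
  L(u, v) = r_uu · N̂ = 0,
  M(u, v) = r_uv · N̂ = -1/sqrt(u^2 + 1),
  N(u, v) = r_vv · N̂ = 0.
Evaluating at (u, v) = (7, -pi/2):
  L = 0, M = -sqrt(2)/10, N = 0.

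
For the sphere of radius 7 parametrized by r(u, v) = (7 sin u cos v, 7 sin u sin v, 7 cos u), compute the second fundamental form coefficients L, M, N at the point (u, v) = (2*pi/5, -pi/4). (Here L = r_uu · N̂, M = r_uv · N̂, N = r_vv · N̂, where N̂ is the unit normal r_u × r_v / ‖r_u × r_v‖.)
L = -7;  M = 0;  N = -35/8 - 7*sqrt(5)/8

Compute the unit normal N̂(u, v) = (sin(u)^2*cos(v)/Abs(sin(u)), sin(u)^2*sin(v)/Abs(sin(u)), sin(2*u)/(2*Abs(sin(u)))), and the second partials r_uu, r_uv, r_vv. Take dot products:
  L(u, v) = r_uu · N̂ = -7*sin(u)/Abs(sin(u)),
  M(u, v) = r_uv · N̂ = 0,
  N(u, v) = r_vv · N̂ = -7*sin(u)^3/Abs(sin(u)).
Evaluating at (u, v) = (2*pi/5, -pi/4):
  L = -7, M = 0, N = -35/8 - 7*sqrt(5)/8.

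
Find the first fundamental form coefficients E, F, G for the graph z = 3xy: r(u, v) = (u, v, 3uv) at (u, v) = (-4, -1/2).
E = 13/4;  F = 18;  G = 145

Partials: r_u = (1, 0, 3*v), r_v = (0, 1, 3*u). As functions of (u, v):
  E = r_u · r_u = 9*v^2 + 1,
  F = r_u · r_v = 9*u*v,
  G = r_v · r_v = 9*u^2 + 1.
Evaluating at (u, v) = (-4, -1/2): E = 13/4, F = 18, G = 145.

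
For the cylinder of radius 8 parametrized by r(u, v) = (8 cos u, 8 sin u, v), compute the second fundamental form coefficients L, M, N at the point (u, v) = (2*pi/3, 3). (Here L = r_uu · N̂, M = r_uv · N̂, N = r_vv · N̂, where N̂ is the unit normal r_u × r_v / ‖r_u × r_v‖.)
L = -8;  M = 0;  N = 0

Compute the unit normal N̂(u, v) = (cos(u), sin(u), 0), and the second partials r_uu, r_uv, r_vv. Take dot products:
  L(u, v) = r_uu · N̂ = -8,
  M(u, v) = r_uv · N̂ = 0,
  N(u, v) = r_vv · N̂ = 0.
Evaluating at (u, v) = (2*pi/3, 3):
  L = -8, M = 0, N = 0.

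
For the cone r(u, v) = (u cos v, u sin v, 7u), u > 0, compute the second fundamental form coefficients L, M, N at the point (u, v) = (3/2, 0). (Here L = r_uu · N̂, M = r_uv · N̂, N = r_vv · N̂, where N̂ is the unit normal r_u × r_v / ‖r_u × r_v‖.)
L = 0;  M = 0;  N = 21*sqrt(2)/20

Compute the unit normal N̂(u, v) = (-7*sqrt(2)*u*cos(v)/(10*Abs(u)), -7*sqrt(2)*u*sin(v)/(10*Abs(u)), sqrt(2)*u/(10*Abs(u))), and the second partials r_uu, r_uv, r_vv. Take dot products:
  L(u, v) = r_uu · N̂ = 0,
  M(u, v) = r_uv · N̂ = 0,
  N(u, v) = r_vv · N̂ = 7*sqrt(2)*u^2/(10*Abs(u)).
Evaluating at (u, v) = (3/2, 0):
  L = 0, M = 0, N = 21*sqrt(2)/20.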